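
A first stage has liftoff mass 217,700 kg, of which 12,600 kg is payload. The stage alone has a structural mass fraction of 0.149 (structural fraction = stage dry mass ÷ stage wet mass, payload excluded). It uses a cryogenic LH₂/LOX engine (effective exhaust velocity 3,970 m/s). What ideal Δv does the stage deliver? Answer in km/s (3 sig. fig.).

Δv ≈ 6.42 km/s

Stage wet mass = m₀ − payload = 217,700 − 12,600 = 205,100 kg.
Stage dry mass = ε × stage wet mass = 0.149 × 205,100 = 30,559.9 kg.
Burnout mass m_f = stage dry + payload = 30,559.9 + 12,600 = 43,159.9 kg.
Δv = v_e · ln(217,700/43,159.9) = 3970.0 × ln(5.044) = 3970.0 × 1.6182 ≈ 6424 m/s.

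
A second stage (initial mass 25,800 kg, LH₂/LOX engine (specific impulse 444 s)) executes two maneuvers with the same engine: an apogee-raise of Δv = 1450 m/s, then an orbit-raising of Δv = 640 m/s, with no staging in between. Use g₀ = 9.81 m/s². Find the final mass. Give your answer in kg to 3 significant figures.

final mass ≈ 16000 kg

v_e = Isp · g₀ = 444 × 9.81 = 4355.6 m/s.
After the first burn: m = 25800 × exp(−1450/4355.6) = 25800 × 0.71684 = 18,494.5 kg.
After the second burn: m = 18,494.5 × exp(−640/4355.6) = 18,494.5 × 0.86335 = 15,967.2 kg.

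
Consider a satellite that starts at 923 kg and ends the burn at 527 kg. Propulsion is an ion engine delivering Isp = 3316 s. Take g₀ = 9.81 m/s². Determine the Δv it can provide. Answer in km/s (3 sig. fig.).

Δv ≈ 18.2 km/s

v_e = Isp · g₀ = 3316 × 9.81 = 32530.0 m/s.
Δv = v_e · ln(m₀/m_f) = 32530.0 × ln(1.751) = 32530.0 × 0.5604 ≈ 18230.7 m/s.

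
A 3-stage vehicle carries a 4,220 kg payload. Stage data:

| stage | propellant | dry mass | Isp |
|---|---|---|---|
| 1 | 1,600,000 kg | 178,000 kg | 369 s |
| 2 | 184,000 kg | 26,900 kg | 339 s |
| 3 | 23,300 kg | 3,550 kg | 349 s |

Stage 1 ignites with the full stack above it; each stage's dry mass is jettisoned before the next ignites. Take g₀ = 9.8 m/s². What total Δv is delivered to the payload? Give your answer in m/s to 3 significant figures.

Δv ≈ 15200 m/s

Ignition mass of stage 1 = 1,600,000+178,000 + 184,000+26,900 + 23,300+3,550 + 4,220 = 2,019,970 kg.
Stage 1: m₀ = 2,019,970 kg, m_f = 2,019,970 − 1,600,000 = 419,970 kg; Δv = 369×9.8×ln(4.81) = 3616.2×1.5707 ≈ 5680 m/s.
Stage 2: m₀ = 241,970 kg, m_f = 241,970 − 184,000 = 57,970 kg; Δv = 339×9.8×ln(4.174) = 3322.2×1.4289 ≈ 4747 m/s.
Stage 3: m₀ = 31,070 kg, m_f = 31,070 − 23,300 = 7,770 kg; Δv = 349×9.8×ln(3.999) = 3420.2×1.3860 ≈ 4740 m/s.
Total Δv = 5680 + 4747 + 4740 = 15167 m/s.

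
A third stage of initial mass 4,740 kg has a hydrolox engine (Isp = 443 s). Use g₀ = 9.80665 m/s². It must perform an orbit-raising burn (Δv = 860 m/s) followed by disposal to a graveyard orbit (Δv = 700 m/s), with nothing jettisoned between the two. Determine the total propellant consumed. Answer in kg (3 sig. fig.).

total propellant consumed ≈ 1430 kg

v_e = Isp · g₀ = 443 × 9.80665 = 4344.3 m/s.
After the first burn: m = 4740 × exp(−860/4344.3) = 4740 × 0.82040 = 3,888.7 kg.
After the second burn: m = 3,888.7 × exp(−700/4344.3) = 3,888.7 × 0.85118 = 3,309.98 kg.
Total propellant = m₀ − m_final = 4740 − 3,309.98 = 1,430.02 kg.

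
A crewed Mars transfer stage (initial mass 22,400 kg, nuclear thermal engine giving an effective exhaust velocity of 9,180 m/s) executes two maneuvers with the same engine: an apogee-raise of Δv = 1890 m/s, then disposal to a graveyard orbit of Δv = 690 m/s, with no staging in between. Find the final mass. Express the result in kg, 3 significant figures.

final mass ≈ 16900 kg

After the first burn: m = 22400 × exp(−1890/9180.0) = 22400 × 0.81393 = 18,232 kg.
After the second burn: m = 18,232 × exp(−690/9180.0) = 18,232 × 0.92759 = 16,911.8 kg.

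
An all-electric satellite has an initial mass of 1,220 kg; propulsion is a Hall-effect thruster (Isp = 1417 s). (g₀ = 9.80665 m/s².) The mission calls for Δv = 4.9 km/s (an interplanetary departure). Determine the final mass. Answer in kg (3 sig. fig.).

v_e = Isp · g₀ = 1417 × 9.80665 = 13896.0 m/s.
m₀/m_f = exp(Δv / v_e) = exp(4900 / 13896.0) = exp(0.3526) = 1.4228.
m_f = m₀ / 1.4228 = 1,220 / 1.4228 = 857.464 kg.

final mass ≈ 857 kg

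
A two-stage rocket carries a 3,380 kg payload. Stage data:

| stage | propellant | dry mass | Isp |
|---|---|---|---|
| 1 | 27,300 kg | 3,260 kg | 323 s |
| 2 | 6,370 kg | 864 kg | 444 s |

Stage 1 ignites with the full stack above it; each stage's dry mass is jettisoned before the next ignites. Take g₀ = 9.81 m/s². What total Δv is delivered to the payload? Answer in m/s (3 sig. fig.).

Δv ≈ 7440 m/s

Ignition mass of stage 1 = 27,300+3,260 + 6,370+864 + 3,380 = 41,174 kg.
Stage 1: m₀ = 41,174 kg, m_f = 41,174 − 27,300 = 13,874 kg; Δv = 323×9.81×ln(2.968) = 3168.6×1.0878 ≈ 3447 m/s.
Stage 2: m₀ = 10,614 kg, m_f = 10,614 − 6,370 = 4,244 kg; Δv = 444×9.81×ln(2.501) = 4355.6×0.9167 ≈ 3993 m/s.
Total Δv = 3447 + 3993 = 7440 m/s.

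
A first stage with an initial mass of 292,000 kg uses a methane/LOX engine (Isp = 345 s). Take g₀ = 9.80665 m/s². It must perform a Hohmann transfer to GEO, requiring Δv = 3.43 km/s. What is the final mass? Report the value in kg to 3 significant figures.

v_e = Isp · g₀ = 345 × 9.80665 = 3383.3 m/s.
Using Δv = v_e ln(m₀/m_f): m₀/m_f = exp(Δv / v_e) = exp(3430 / 3383.3) = exp(1.0138) = 2.7561.
m_f = m₀ / 2.7561 = 292,000 / 2.7561 = 105,947 kg.

final mass ≈ 106000 kg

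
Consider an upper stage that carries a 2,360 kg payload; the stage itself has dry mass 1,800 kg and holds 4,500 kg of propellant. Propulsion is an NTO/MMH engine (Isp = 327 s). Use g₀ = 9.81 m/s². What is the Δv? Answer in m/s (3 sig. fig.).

Δv ≈ 2350 m/s

v_e = Isp · g₀ = 327 × 9.81 = 3207.9 m/s.
m₀ = payload + dry + propellant = 2,360 + 1,800 + 4,500 = 8,660 kg.
m_f = payload + dry = 2,360 + 1,800 = 4,160 kg.
By the Tsiolkovsky rocket equation, Δv = v_e · ln(m₀/m_f) = 3207.9 × ln(2.082) = 3207.9 × 0.7332 ≈ 2352.0 m/s.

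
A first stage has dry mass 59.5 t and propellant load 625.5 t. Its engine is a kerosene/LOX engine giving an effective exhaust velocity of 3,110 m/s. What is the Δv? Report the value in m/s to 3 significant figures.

Δv ≈ 7600 m/s

m₀ = m_dry + m_prop = 59.5 + 625.5 = 685 t.
From the ideal rocket equation, Δv = v_e · ln(m₀/m_f) = 3110.0 × ln(11.51) = 3110.0 × 2.4434 ≈ 7599.1 m/s.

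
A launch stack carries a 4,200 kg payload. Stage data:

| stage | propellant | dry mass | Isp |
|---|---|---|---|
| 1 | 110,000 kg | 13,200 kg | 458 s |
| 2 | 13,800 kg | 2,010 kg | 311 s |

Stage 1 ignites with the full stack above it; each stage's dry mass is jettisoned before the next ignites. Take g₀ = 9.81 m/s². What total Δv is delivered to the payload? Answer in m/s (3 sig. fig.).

Ignition mass of stage 1 = 110,000+13,200 + 13,800+2,010 + 4,200 = 143,210 kg.
Stage 1: m₀ = 143,210 kg, m_f = 143,210 − 110,000 = 33,210 kg; Δv = 458×9.81×ln(4.312) = 4493.0×1.4615 ≈ 6566 m/s.
Stage 2: m₀ = 20,010 kg, m_f = 20,010 − 13,800 = 6,210 kg; Δv = 311×9.81×ln(3.222) = 3050.9×1.1701 ≈ 3570 m/s.
Total Δv = 6566 + 3570 = 10136 m/s.

Δv ≈ 10100 m/s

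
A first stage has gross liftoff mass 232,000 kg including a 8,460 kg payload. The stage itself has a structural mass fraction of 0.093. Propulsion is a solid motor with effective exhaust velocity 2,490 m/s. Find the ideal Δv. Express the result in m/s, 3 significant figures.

Δv ≈ 5160 m/s

Stage wet mass = m₀ − payload = 232,000 − 8,460 = 223,540 kg.
Stage dry mass = ε × stage wet mass = 0.093 × 223,540 = 20,789.2 kg.
Burnout mass m_f = stage dry + payload = 20,789.2 + 8,460 = 29,249.2 kg.
Δv = v_e · ln(232,000/29,249.2) = 2490.0 × ln(7.932) = 2490.0 × 2.0709 ≈ 5157 m/s.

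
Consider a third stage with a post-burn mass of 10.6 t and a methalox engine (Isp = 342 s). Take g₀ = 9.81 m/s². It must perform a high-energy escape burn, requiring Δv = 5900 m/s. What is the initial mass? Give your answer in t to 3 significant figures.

initial mass ≈ 61.5 t

v_e = Isp · g₀ = 342 × 9.81 = 3355.0 m/s.
m₀/m_f = exp(Δv / v_e) = exp(5900 / 3355.0) = exp(1.7586) = 5.8041.
m₀ = m_f × 5.8041 = 10.6 × 5.8041 = 61.5235 t.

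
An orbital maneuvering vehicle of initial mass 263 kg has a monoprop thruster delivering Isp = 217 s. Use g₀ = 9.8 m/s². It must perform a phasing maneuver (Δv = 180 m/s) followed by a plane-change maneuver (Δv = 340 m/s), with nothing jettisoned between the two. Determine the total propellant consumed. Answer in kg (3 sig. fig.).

total propellant consumed ≈ 57.1 kg

v_e = Isp · g₀ = 217 × 9.8 = 2126.6 m/s.
After the first burn: m = 263 × exp(−180/2126.6) = 263 × 0.91884 = 241.655 kg.
After the second burn: m = 241.655 × exp(−340/2126.6) = 241.655 × 0.85225 = 205.95 kg.
Total propellant = m₀ − m_final = 263 − 205.95 = 57.05 kg.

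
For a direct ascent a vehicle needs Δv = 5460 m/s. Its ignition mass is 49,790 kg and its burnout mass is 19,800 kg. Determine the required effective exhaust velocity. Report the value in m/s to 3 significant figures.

ln(m₀/m_f) = ln(49790/19800) = ln(2.515) = 0.9221.
v_e = Δv / ln(m₀/m_f) = 5460 / 0.9221 = 5921.1 m/s.

v_e ≈ 5920 m/s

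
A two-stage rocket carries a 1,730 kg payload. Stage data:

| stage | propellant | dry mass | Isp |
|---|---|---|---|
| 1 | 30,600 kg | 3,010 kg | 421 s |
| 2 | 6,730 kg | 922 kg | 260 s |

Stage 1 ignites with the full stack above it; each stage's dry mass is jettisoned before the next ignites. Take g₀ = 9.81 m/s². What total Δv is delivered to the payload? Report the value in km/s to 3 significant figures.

Ignition mass of stage 1 = 30,600+3,010 + 6,730+922 + 1,730 = 42,992 kg.
Stage 1: m₀ = 42,992 kg, m_f = 42,992 − 30,600 = 12,392 kg; Δv = 421×9.81×ln(3.469) = 4130.0×1.2440 ≈ 5138 m/s.
Stage 2: m₀ = 9,382 kg, m_f = 9,382 − 6,730 = 2,652 kg; Δv = 260×9.81×ln(3.538) = 2550.6×1.2635 ≈ 3223 m/s.
Total Δv = 5138 + 3223 = 8361 m/s.

Δv ≈ 8.36 km/s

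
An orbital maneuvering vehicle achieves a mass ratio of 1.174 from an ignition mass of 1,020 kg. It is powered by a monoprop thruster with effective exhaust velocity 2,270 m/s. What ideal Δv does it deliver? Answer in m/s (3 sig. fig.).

Δv = v_e · ln(1.174) = 2270.0 × 0.1604 ≈ 364.1 m/s.

Δv ≈ 364 m/s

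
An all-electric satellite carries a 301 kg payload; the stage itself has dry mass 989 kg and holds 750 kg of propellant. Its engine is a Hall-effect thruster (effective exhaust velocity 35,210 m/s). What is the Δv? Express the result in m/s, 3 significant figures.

m₀ = payload + dry + propellant = 301 + 989 + 750 = 2,040 kg.
m_f = payload + dry = 301 + 989 = 1,290 kg.
Using Δv = v_e ln(m₀/m_f): Δv = v_e · ln(m₀/m_f) = 35210.0 × ln(1.581) = 35210.0 × 0.4583 ≈ 16137.0 m/s.

Δv ≈ 16100 m/s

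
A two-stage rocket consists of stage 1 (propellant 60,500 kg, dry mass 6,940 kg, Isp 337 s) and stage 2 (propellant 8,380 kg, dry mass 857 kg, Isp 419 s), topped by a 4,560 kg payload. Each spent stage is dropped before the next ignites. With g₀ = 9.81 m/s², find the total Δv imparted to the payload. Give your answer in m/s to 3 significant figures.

Ignition mass of stage 1 = 60,500+6,940 + 8,380+857 + 4,560 = 81,237 kg.
Stage 1: m₀ = 81,237 kg, m_f = 81,237 − 60,500 = 20,737 kg; Δv = 337×9.81×ln(3.917) = 3306.0×1.3655 ≈ 4514 m/s.
Stage 2: m₀ = 13,797 kg, m_f = 13,797 − 8,380 = 5,417 kg; Δv = 419×9.81×ln(2.547) = 4110.4×0.9349 ≈ 3843 m/s.
Total Δv = 4514 + 3843 = 8357 m/s.

Δv ≈ 8360 m/s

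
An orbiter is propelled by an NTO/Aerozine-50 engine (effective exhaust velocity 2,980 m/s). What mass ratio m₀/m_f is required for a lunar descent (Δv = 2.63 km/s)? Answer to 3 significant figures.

mass ratio ≈ 2.42

By the Tsiolkovsky rocket equation, m₀/m_f = exp(Δv / v_e) = exp(2630 / 2980.0) = exp(0.8826) = 2.4171.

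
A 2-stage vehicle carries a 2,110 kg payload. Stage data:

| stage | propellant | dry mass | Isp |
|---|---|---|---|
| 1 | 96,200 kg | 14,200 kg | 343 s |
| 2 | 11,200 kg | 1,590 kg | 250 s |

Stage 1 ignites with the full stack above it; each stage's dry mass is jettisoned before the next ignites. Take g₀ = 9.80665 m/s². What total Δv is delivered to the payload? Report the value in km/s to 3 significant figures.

Δv ≈ 8.33 km/s

Ignition mass of stage 1 = 96,200+14,200 + 11,200+1,590 + 2,110 = 125,300 kg.
Stage 1: m₀ = 125,300 kg, m_f = 125,300 − 96,200 = 29,100 kg; Δv = 343×9.80665×ln(4.306) = 3363.7×1.4600 ≈ 4911 m/s.
Stage 2: m₀ = 14,900 kg, m_f = 14,900 − 11,200 = 3,700 kg; Δv = 250×9.80665×ln(4.027) = 2451.7×1.3930 ≈ 3415 m/s.
Total Δv = 4911 + 3415 = 8326 m/s.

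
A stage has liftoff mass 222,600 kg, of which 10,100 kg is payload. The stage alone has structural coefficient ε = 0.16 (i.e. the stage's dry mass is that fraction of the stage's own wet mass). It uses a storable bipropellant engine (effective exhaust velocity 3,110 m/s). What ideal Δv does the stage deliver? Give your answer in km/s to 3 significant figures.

Stage wet mass = m₀ − payload = 222,600 − 10,100 = 212,500 kg.
Stage dry mass = ε × stage wet mass = 0.16 × 212,500 = 34,000 kg.
Burnout mass m_f = stage dry + payload = 34,000 + 10,100 = 44,100 kg.
By the Tsiolkovsky rocket equation, Δv = v_e · ln(222,600/44,100) = 3110.0 × ln(5.048) = 3110.0 × 1.6189 ≈ 5035 m/s.

Δv ≈ 5.03 km/s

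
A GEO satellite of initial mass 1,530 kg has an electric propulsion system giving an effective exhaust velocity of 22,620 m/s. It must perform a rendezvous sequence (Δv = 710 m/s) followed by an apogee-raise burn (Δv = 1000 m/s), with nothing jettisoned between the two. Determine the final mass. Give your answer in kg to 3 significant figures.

final mass ≈ 1420 kg

After the first burn: m = 1530 × exp(−710/22620.0) = 1530 × 0.96910 = 1,482.72 kg.
After the second burn: m = 1,482.72 × exp(−1000/22620.0) = 1,482.72 × 0.95675 = 1,418.59 kg.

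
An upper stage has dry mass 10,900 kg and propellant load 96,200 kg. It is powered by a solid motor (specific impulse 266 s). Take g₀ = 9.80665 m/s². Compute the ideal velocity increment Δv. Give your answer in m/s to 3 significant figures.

Δv ≈ 5960 m/s

v_e = Isp · g₀ = 266 × 9.80665 = 2608.6 m/s.
m₀ = m_dry + m_prop = 10,900 + 96,200 = 107,100 kg.
Rocket equation: Δv = v_e · ln(m₀/m_f) = 2608.6 × ln(9.826) = 2608.6 × 2.2850 ≈ 5960.6 m/s.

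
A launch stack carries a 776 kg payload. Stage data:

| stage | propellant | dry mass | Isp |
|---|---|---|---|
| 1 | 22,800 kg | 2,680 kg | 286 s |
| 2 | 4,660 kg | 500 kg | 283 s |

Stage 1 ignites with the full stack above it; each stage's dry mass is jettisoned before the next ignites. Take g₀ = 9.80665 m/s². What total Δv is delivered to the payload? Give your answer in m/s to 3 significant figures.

Δv ≈ 7890 m/s

Ignition mass of stage 1 = 22,800+2,680 + 4,660+500 + 776 = 31,416 kg.
Stage 1: m₀ = 31,416 kg, m_f = 31,416 − 22,800 = 8,616 kg; Δv = 286×9.80665×ln(3.646) = 2804.7×1.2937 ≈ 3628 m/s.
Stage 2: m₀ = 5,936 kg, m_f = 5,936 − 4,660 = 1,276 kg; Δv = 283×9.80665×ln(4.652) = 2775.3×1.5373 ≈ 4266 m/s.
Total Δv = 3628 + 4266 = 7894 m/s.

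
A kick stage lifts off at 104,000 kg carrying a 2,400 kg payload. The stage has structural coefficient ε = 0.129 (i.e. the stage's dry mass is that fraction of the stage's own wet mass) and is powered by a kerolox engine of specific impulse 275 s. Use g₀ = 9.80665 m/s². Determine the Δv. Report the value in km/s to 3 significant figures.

Δv ≈ 5.13 km/s

Stage wet mass = m₀ − payload = 104,000 − 2,400 = 101,600 kg.
Stage dry mass = ε × stage wet mass = 0.129 × 101,600 = 13,106.4 kg.
Burnout mass m_f = stage dry + payload = 13,106.4 + 2,400 = 15,506.4 kg.
v_e = Isp · g₀ = 275 × 9.80665 = 2696.8 m/s.
Using Δv = v_e ln(m₀/m_f): Δv = v_e · ln(104,000/15,506.4) = 2696.8 × ln(6.707) = 2696.8 × 1.9031 ≈ 5132 m/s.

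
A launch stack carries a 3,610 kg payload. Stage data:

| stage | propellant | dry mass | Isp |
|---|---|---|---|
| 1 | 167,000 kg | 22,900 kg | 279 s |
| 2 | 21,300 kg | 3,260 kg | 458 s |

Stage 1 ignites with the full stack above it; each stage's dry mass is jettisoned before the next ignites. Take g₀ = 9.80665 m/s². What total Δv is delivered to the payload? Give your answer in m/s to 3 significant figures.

Δv ≈ 10300 m/s

Ignition mass of stage 1 = 167,000+22,900 + 21,300+3,260 + 3,610 = 218,070 kg.
Stage 1: m₀ = 218,070 kg, m_f = 218,070 − 167,000 = 51,070 kg; Δv = 279×9.80665×ln(4.27) = 2736.1×1.4516 ≈ 3972 m/s.
Stage 2: m₀ = 28,170 kg, m_f = 28,170 − 21,300 = 6,870 kg; Δv = 458×9.80665×ln(4.1) = 4491.4×1.4111 ≈ 6338 m/s.
Total Δv = 3972 + 6338 = 10310 m/s.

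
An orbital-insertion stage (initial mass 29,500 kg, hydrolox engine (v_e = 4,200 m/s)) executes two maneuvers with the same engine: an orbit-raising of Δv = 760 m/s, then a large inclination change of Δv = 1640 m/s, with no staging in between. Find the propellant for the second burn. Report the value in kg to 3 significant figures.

After the first burn: m = 29500 × exp(−760/4200.0) = 29500 × 0.83448 = 24,617.2 kg.
After the second burn: m = 24,617.2 × exp(−1640/4200.0) = 24,617.2 × 0.67673 = 16,659.2 kg.
Second-burn propellant = 24,617.2 − 16,659.2 = 7,958 kg.

propellant for the second burn ≈ 7960 kg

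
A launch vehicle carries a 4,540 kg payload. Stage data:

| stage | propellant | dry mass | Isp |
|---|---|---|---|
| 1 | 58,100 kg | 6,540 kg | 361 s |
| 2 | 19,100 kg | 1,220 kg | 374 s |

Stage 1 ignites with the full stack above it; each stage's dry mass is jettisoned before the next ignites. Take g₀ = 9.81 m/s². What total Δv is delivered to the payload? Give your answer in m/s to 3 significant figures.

Ignition mass of stage 1 = 58,100+6,540 + 19,100+1,220 + 4,540 = 89,500 kg.
Stage 1: m₀ = 89,500 kg, m_f = 89,500 − 58,100 = 31,400 kg; Δv = 361×9.81×ln(2.85) = 3541.4×1.0474 ≈ 3709 m/s.
Stage 2: m₀ = 24,860 kg, m_f = 24,860 − 19,100 = 5,760 kg; Δv = 374×9.81×ln(4.316) = 3668.9×1.4623 ≈ 5365 m/s.
Total Δv = 3709 + 5365 = 9074 m/s.

Δv ≈ 9070 m/s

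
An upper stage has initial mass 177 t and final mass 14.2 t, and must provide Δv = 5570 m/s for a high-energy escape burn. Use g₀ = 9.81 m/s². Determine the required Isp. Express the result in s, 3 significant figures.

ln(m₀/m_f) = ln(177000/14200) = ln(12.46) = 2.5229.
v_e = Δv / ln(m₀/m_f) = 5570 / 2.5229 = 2207.8 m/s.
Isp = v_e / g₀ = 2207.8 / 9.81 = 225.1 s.

Isp ≈ 225 s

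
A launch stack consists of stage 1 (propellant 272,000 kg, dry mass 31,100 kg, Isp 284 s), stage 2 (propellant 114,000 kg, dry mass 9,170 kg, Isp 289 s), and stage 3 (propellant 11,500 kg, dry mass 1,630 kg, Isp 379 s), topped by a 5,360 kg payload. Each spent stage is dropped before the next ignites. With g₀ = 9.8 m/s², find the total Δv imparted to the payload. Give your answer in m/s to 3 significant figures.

Ignition mass of stage 1 = 272,000+31,100 + 114,000+9,170 + 11,500+1,630 + 5,360 = 444,760 kg.
Stage 1: m₀ = 444,760 kg, m_f = 444,760 − 272,000 = 172,760 kg; Δv = 284×9.8×ln(2.574) = 2783.2×0.9456 ≈ 2632 m/s.
Stage 2: m₀ = 141,660 kg, m_f = 141,660 − 114,000 = 27,660 kg; Δv = 289×9.8×ln(5.121) = 2832.2×1.6334 ≈ 4626 m/s.
Stage 3: m₀ = 18,490 kg, m_f = 18,490 − 11,500 = 6,990 kg; Δv = 379×9.8×ln(2.645) = 3714.2×0.9727 ≈ 3613 m/s.
Total Δv = 2632 + 4626 + 3613 = 10871 m/s.

Δv ≈ 10900 m/s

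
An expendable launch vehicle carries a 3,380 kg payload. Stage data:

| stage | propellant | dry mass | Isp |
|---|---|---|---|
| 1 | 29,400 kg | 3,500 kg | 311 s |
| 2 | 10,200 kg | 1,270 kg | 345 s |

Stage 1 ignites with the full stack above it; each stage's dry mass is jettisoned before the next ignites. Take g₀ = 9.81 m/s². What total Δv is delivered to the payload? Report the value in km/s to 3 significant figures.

Ignition mass of stage 1 = 29,400+3,500 + 10,200+1,270 + 3,380 = 47,750 kg.
Stage 1: m₀ = 47,750 kg, m_f = 47,750 − 29,400 = 18,350 kg; Δv = 311×9.81×ln(2.602) = 3050.9×0.9563 ≈ 2918 m/s.
Stage 2: m₀ = 14,850 kg, m_f = 14,850 − 10,200 = 4,650 kg; Δv = 345×9.81×ln(3.194) = 3384.5×1.1611 ≈ 3930 m/s.
Total Δv = 2918 + 3930 = 6848 m/s.

Δv ≈ 6.85 km/s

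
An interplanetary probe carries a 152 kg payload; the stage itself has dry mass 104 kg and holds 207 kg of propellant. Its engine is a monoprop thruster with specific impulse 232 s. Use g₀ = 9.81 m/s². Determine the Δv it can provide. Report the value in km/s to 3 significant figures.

v_e = Isp · g₀ = 232 × 9.81 = 2275.9 m/s.
m₀ = payload + dry + propellant = 152 + 104 + 207 = 463 kg.
m_f = payload + dry = 152 + 104 = 256 kg.
From the ideal rocket equation, Δv = v_e · ln(m₀/m_f) = 2275.9 × ln(1.809) = 2275.9 × 0.5925 ≈ 1348.6 m/s.

Δv ≈ 1.35 km/s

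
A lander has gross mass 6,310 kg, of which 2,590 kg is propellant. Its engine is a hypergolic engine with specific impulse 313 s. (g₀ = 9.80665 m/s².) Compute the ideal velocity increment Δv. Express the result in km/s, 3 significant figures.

v_e = Isp · g₀ = 313 × 9.80665 = 3069.5 m/s.
m_f = m₀ − m_prop = 6,310 − 2,590 = 3,720 kg.
From the ideal rocket equation, Δv = v_e · ln(m₀/m_f) = 3069.5 × ln(1.696) = 3069.5 × 0.5284 ≈ 1622.0 m/s.

Δv ≈ 1.62 km/s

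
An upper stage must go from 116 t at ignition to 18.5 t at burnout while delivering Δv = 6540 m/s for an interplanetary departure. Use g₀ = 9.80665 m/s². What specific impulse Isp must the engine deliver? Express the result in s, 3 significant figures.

Isp ≈ 363 s

ln(m₀/m_f) = ln(116000/18500) = ln(6.27) = 1.8358.
v_e = Δv / ln(m₀/m_f) = 6540 / 1.8358 = 3562.4 m/s.
Isp = v_e / g₀ = 3562.4 / 9.80665 = 363.3 s.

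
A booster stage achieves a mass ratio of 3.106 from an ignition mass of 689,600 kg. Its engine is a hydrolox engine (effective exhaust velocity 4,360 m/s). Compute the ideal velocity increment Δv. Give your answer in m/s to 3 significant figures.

Δv ≈ 4940 m/s

By the Tsiolkovsky rocket equation, Δv = v_e · ln(3.106) = 4360.0 × 1.1333 ≈ 4941.3 m/s.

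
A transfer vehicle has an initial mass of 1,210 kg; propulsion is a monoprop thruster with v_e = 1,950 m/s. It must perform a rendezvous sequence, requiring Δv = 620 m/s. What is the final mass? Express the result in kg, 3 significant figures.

final mass ≈ 880 kg

By the Tsiolkovsky rocket equation, m₀/m_f = exp(Δv / v_e) = exp(620 / 1950.0) = exp(0.3179) = 1.3743.
m_f = m₀ / 1.3743 = 1,210 / 1.3743 = 880.448 kg.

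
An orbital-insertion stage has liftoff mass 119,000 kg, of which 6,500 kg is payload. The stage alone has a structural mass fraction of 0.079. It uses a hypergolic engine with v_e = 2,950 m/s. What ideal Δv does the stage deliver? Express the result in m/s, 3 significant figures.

Δv ≈ 6030 m/s

Stage wet mass = m₀ − payload = 119,000 − 6,500 = 112,500 kg.
Stage dry mass = ε × stage wet mass = 0.079 × 112,500 = 8,887.5 kg.
Burnout mass m_f = stage dry + payload = 8,887.5 + 6,500 = 15,387.5 kg.
From the ideal rocket equation, Δv = v_e · ln(119,000/15,387.5) = 2950.0 × ln(7.734) = 2950.0 × 2.0456 ≈ 6034 m/s.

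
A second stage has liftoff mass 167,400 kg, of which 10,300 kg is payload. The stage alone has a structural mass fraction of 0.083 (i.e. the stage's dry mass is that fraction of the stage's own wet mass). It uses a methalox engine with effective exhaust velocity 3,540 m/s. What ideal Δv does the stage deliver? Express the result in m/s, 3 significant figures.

Stage wet mass = m₀ − payload = 167,400 − 10,300 = 157,100 kg.
Stage dry mass = ε × stage wet mass = 0.083 × 157,100 = 13,039.3 kg.
Burnout mass m_f = stage dry + payload = 13,039.3 + 10,300 = 23,339.3 kg.
Δv = v_e · ln(167,400/23,339.3) = 3540.0 × ln(7.172) = 3540.0 × 1.9702 ≈ 6975 m/s.

Δv ≈ 6970 m/s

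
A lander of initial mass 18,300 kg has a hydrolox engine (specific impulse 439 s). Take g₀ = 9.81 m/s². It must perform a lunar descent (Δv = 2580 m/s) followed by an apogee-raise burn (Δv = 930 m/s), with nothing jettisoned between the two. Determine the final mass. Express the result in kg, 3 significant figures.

final mass ≈ 8100 kg

v_e = Isp · g₀ = 439 × 9.81 = 4306.6 m/s.
After the first burn: m = 18300 × exp(−2580/4306.6) = 18300 × 0.54932 = 10,052.6 kg.
After the second burn: m = 10,052.6 × exp(−930/4306.6) = 10,052.6 × 0.80578 = 8,100.18 kg.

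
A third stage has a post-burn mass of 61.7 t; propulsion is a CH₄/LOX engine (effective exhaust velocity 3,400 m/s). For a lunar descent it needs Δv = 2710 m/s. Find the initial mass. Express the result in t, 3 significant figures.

initial mass ≈ 137 t

By the Tsiolkovsky rocket equation, m₀/m_f = exp(Δv / v_e) = exp(2710 / 3400.0) = exp(0.7971) = 2.2190.
m₀ = m_f × 2.2190 = 61.7 × 2.2190 = 136.912 t.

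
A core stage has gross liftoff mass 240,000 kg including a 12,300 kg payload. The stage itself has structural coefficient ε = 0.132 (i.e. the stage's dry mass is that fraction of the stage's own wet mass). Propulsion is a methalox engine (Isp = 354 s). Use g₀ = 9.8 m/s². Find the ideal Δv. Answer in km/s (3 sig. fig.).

Δv ≈ 6.02 km/s

Stage wet mass = m₀ − payload = 240,000 − 12,300 = 227,700 kg.
Stage dry mass = ε × stage wet mass = 0.132 × 227,700 = 30,056.4 kg.
Burnout mass m_f = stage dry + payload = 30,056.4 + 12,300 = 42,356.4 kg.
v_e = Isp · g₀ = 354 × 9.8 = 3469.2 m/s.
By the Tsiolkovsky rocket equation, Δv = v_e · ln(240,000/42,356.4) = 3469.2 × ln(5.666) = 3469.2 × 1.7345 ≈ 6017 m/s.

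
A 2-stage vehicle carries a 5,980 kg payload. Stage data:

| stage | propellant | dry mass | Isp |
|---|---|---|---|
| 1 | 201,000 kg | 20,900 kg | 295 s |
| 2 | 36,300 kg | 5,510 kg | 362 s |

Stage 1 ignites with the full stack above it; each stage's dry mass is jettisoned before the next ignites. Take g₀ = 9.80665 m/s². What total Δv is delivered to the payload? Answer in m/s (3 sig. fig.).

Ignition mass of stage 1 = 201,000+20,900 + 36,300+5,510 + 5,980 = 269,690 kg.
Stage 1: m₀ = 269,690 kg, m_f = 269,690 − 201,000 = 68,690 kg; Δv = 295×9.80665×ln(3.926) = 2893.0×1.3677 ≈ 3957 m/s.
Stage 2: m₀ = 47,790 kg, m_f = 47,790 − 36,300 = 11,490 kg; Δv = 362×9.80665×ln(4.159) = 3550.0×1.4253 ≈ 5060 m/s.
Total Δv = 3957 + 5060 = 9017 m/s.

Δv ≈ 9020 m/s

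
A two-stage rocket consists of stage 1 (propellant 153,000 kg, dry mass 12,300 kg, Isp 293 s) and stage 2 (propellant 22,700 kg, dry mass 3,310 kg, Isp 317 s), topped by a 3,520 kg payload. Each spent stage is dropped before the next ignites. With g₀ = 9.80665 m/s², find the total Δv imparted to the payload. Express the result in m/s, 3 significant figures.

Δv ≈ 8970 m/s

Ignition mass of stage 1 = 153,000+12,300 + 22,700+3,310 + 3,520 = 194,830 kg.
Stage 1: m₀ = 194,830 kg, m_f = 194,830 − 153,000 = 41,830 kg; Δv = 293×9.80665×ln(4.658) = 2873.3×1.5385 ≈ 4421 m/s.
Stage 2: m₀ = 29,530 kg, m_f = 29,530 − 22,700 = 6,830 kg; Δv = 317×9.80665×ln(4.324) = 3108.7×1.4641 ≈ 4551 m/s.
Total Δv = 4421 + 4551 = 8972 m/s.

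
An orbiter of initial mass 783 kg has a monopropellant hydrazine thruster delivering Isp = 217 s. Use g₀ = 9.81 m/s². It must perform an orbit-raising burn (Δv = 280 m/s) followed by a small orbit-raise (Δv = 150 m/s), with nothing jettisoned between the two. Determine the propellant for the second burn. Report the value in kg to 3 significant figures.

propellant for the second burn ≈ 46.7 kg

v_e = Isp · g₀ = 217 × 9.81 = 2128.8 m/s.
After the first burn: m = 783 × exp(−280/2128.8) = 783 × 0.87675 = 686.495 kg.
After the second burn: m = 686.495 × exp(−150/2128.8) = 686.495 × 0.93196 = 639.786 kg.
Second-burn propellant = 686.495 − 639.786 = 46.709 kg.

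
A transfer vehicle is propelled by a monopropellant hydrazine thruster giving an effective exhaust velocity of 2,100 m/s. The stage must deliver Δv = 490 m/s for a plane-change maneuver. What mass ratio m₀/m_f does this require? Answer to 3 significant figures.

mass ratio ≈ 1.26

m₀/m_f = exp(Δv / v_e) = exp(490 / 2100.0) = exp(0.2333) = 1.2628.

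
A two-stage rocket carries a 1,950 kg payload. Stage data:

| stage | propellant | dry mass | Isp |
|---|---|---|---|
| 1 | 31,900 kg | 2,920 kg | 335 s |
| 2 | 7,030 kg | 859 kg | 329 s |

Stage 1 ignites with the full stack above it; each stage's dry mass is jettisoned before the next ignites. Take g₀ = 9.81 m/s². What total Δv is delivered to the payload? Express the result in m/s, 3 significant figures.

Δv ≈ 8160 m/s

Ignition mass of stage 1 = 31,900+2,920 + 7,030+859 + 1,950 = 44,659 kg.
Stage 1: m₀ = 44,659 kg, m_f = 44,659 − 31,900 = 12,759 kg; Δv = 335×9.81×ln(3.5) = 3286.4×1.2528 ≈ 4117 m/s.
Stage 2: m₀ = 9,839 kg, m_f = 9,839 − 7,030 = 2,809 kg; Δv = 329×9.81×ln(3.503) = 3227.5×1.2535 ≈ 4046 m/s.
Total Δv = 4117 + 4046 = 8163 m/s.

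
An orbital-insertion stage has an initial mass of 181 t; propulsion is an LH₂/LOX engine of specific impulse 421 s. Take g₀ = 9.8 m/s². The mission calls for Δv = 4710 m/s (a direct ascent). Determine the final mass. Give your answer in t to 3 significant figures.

final mass ≈ 57.8 t

v_e = Isp · g₀ = 421 × 9.8 = 4125.8 m/s.
By the Tsiolkovsky rocket equation, m₀/m_f = exp(Δv / v_e) = exp(4710 / 4125.8) = exp(1.1416) = 3.1318.
m_f = m₀ / 3.1318 = 181 / 3.1318 = 57.7942 t.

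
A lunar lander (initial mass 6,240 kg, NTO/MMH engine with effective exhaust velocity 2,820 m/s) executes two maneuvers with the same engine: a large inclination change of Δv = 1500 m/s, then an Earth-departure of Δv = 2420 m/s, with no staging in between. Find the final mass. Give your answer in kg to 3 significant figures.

final mass ≈ 1550 kg

After the first burn: m = 6240 × exp(−1500/2820.0) = 6240 × 0.58748 = 3,665.88 kg.
After the second burn: m = 3,665.88 × exp(−2420/2820.0) = 3,665.88 × 0.42394 = 1,554.11 kg.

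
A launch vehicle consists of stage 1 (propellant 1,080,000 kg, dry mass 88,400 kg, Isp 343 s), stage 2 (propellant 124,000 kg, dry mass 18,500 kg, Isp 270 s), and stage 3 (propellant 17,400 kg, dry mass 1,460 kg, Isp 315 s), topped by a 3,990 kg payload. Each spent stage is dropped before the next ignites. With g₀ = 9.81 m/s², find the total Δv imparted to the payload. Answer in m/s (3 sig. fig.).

Δv ≈ 13700 m/s

Ignition mass of stage 1 = 1,080,000+88,400 + 124,000+18,500 + 17,400+1,460 + 3,990 = 1,333,750 kg.
Stage 1: m₀ = 1,333,750 kg, m_f = 1,333,750 − 1,080,000 = 253,750 kg; Δv = 343×9.81×ln(5.256) = 3364.8×1.6594 ≈ 5584 m/s.
Stage 2: m₀ = 165,350 kg, m_f = 165,350 − 124,000 = 41,350 kg; Δv = 270×9.81×ln(3.999) = 2648.7×1.3860 ≈ 3671 m/s.
Stage 3: m₀ = 22,850 kg, m_f = 22,850 − 17,400 = 5,450 kg; Δv = 315×9.81×ln(4.193) = 3090.2×1.4333 ≈ 4429 m/s.
Total Δv = 5584 + 3671 + 4429 = 13684 m/s.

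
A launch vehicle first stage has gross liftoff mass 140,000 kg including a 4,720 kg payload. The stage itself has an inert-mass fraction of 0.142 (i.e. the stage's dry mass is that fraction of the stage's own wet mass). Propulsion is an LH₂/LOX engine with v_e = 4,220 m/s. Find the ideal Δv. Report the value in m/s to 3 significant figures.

Δv ≈ 7450 m/s

Stage wet mass = m₀ − payload = 140,000 − 4,720 = 135,280 kg.
Stage dry mass = ε × stage wet mass = 0.142 × 135,280 = 19,209.8 kg.
Burnout mass m_f = stage dry + payload = 19,209.8 + 4,720 = 23,929.8 kg.
By the Tsiolkovsky rocket equation, Δv = v_e · ln(140,000/23,929.8) = 4220.0 × ln(5.85) = 4220.0 × 1.7665 ≈ 7455 m/s.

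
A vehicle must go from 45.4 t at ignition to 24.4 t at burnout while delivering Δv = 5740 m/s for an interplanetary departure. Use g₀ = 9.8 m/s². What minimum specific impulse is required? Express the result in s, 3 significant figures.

Isp ≈ 943 s

ln(m₀/m_f) = ln(45400/24400) = ln(1.861) = 0.6209.
Using Δv = v_e ln(m₀/m_f): v_e = Δv / ln(m₀/m_f) = 5740 / 0.6209 = 9244.2 m/s.
Isp = v_e / g₀ = 9244.2 / 9.8 = 943.3 s.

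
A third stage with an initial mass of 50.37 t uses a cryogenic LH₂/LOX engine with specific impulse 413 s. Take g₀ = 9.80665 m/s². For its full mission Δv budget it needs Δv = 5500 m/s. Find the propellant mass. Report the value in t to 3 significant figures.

propellant mass ≈ 37.4 t

v_e = Isp · g₀ = 413 × 9.80665 = 4050.1 m/s.
m₀/m_f = exp(Δv / v_e) = exp(5500 / 4050.1) = exp(1.3580) = 3.8883.
m_f = 50.37 / 3.8883 = 12.9542 t, so propellant = m₀ − m_f = 50.37 − 12.9542 = 37.4158 t.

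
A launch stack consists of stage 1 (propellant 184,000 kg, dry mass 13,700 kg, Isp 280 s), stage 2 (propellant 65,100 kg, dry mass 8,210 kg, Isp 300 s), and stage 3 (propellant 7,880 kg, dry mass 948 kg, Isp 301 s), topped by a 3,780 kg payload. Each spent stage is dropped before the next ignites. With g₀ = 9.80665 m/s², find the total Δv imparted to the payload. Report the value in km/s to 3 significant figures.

Ignition mass of stage 1 = 184,000+13,700 + 65,100+8,210 + 7,880+948 + 3,780 = 283,618 kg.
Stage 1: m₀ = 283,618 kg, m_f = 283,618 − 184,000 = 99,618 kg; Δv = 280×9.80665×ln(2.847) = 2745.9×1.0463 ≈ 2873 m/s.
Stage 2: m₀ = 85,918 kg, m_f = 85,918 − 65,100 = 20,818 kg; Δv = 300×9.80665×ln(4.127) = 2942.0×1.4176 ≈ 4170 m/s.
Stage 3: m₀ = 12,608 kg, m_f = 12,608 − 7,880 = 4,728 kg; Δv = 301×9.80665×ln(2.667) = 2951.8×0.9808 ≈ 2895 m/s.
Total Δv = 2873 + 4170 + 2895 = 9938 m/s.

Δv ≈ 9.94 km/s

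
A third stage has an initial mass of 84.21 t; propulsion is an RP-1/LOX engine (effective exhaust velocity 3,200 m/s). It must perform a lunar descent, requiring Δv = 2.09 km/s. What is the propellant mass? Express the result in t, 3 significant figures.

m₀/m_f = exp(Δv / v_e) = exp(2090 / 3200.0) = exp(0.6531) = 1.9215.
m_f = 84.21 / 1.9215 = 43.8251 t, so propellant = m₀ − m_f = 84.21 − 43.8251 = 40.3849 t.

propellant mass ≈ 40.4 t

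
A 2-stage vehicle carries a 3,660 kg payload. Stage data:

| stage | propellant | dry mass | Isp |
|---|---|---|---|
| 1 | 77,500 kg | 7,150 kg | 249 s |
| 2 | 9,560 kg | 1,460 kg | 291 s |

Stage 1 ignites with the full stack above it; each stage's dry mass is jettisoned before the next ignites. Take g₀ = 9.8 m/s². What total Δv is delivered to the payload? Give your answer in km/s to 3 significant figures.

Δv ≈ 6.70 km/s

Ignition mass of stage 1 = 77,500+7,150 + 9,560+1,460 + 3,660 = 99,330 kg.
Stage 1: m₀ = 99,330 kg, m_f = 99,330 − 77,500 = 21,830 kg; Δv = 249×9.8×ln(4.55) = 2440.2×1.5152 ≈ 3697 m/s.
Stage 2: m₀ = 14,680 kg, m_f = 14,680 − 9,560 = 5,120 kg; Δv = 291×9.8×ln(2.867) = 2851.8×1.0533 ≈ 3004 m/s.
Total Δv = 3697 + 3004 = 6701 m/s.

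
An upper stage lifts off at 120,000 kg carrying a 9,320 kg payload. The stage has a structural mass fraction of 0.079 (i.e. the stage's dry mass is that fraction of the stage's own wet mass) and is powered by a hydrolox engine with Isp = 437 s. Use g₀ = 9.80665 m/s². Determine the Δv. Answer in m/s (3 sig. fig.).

Stage wet mass = m₀ − payload = 120,000 − 9,320 = 110,680 kg.
Stage dry mass = ε × stage wet mass = 0.079 × 110,680 = 8,743.72 kg.
Burnout mass m_f = stage dry + payload = 8,743.72 + 9,320 = 18,063.72 kg.
v_e = Isp · g₀ = 437 × 9.80665 = 4285.5 m/s.
Rocket equation: Δv = v_e · ln(120,000/18,063.72) = 4285.5 × ln(6.643) = 4285.5 × 1.8936 ≈ 8115 m/s.

Δv ≈ 8110 m/s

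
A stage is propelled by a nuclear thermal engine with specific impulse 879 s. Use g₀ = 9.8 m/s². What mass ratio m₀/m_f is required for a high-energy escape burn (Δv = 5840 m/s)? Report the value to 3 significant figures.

mass ratio ≈ 1.97

v_e = Isp · g₀ = 879 × 9.8 = 8614.2 m/s.
m₀/m_f = exp(Δv / v_e) = exp(5840 / 8614.2) = exp(0.6780) = 1.9698.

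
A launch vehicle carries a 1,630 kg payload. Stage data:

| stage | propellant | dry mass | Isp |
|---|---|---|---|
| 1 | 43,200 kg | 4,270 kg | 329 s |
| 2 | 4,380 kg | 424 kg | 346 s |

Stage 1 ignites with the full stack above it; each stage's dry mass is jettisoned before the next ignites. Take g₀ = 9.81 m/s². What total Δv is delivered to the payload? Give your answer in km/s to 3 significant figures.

Δv ≈ 9.09 km/s

Ignition mass of stage 1 = 43,200+4,270 + 4,380+424 + 1,630 = 53,904 kg.
Stage 1: m₀ = 53,904 kg, m_f = 53,904 − 43,200 = 10,704 kg; Δv = 329×9.81×ln(5.036) = 3227.5×1.6166 ≈ 5218 m/s.
Stage 2: m₀ = 6,434 kg, m_f = 6,434 − 4,380 = 2,054 kg; Δv = 346×9.81×ln(3.132) = 3394.3×1.1418 ≈ 3876 m/s.
Total Δv = 5218 + 3876 = 9094 m/s.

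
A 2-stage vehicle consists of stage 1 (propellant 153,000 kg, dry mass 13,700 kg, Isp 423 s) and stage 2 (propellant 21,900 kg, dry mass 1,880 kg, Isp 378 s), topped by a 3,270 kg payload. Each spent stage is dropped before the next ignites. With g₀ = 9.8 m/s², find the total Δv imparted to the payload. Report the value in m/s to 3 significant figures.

Δv ≈ 12600 m/s

Ignition mass of stage 1 = 153,000+13,700 + 21,900+1,880 + 3,270 = 193,750 kg.
Stage 1: m₀ = 193,750 kg, m_f = 193,750 − 153,000 = 40,750 kg; Δv = 423×9.8×ln(4.755) = 4145.4×1.5591 ≈ 6463 m/s.
Stage 2: m₀ = 27,050 kg, m_f = 27,050 − 21,900 = 5,150 kg; Δv = 378×9.8×ln(5.252) = 3704.4×1.6587 ≈ 6144 m/s.
Total Δv = 6463 + 6144 = 12607 m/s.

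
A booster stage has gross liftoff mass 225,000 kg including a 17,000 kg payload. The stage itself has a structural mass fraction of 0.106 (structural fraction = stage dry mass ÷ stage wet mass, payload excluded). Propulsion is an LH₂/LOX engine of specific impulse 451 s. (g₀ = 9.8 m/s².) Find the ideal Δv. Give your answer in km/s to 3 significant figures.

Stage wet mass = m₀ − payload = 225,000 − 17,000 = 208,000 kg.
Stage dry mass = ε × stage wet mass = 0.106 × 208,000 = 22,048 kg.
Burnout mass m_f = stage dry + payload = 22,048 + 17,000 = 39,048 kg.
v_e = Isp · g₀ = 451 × 9.8 = 4419.8 m/s.
By the Tsiolkovsky rocket equation, Δv = v_e · ln(225,000/39,048) = 4419.8 × ln(5.762) = 4419.8 × 1.7513 ≈ 7740 m/s.

Δv ≈ 7.74 km/s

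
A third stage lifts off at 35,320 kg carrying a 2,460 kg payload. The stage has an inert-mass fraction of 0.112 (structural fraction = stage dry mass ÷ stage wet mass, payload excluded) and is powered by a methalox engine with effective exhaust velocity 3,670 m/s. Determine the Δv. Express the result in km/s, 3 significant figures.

Δv ≈ 6.42 km/s

Stage wet mass = m₀ − payload = 35,320 − 2,460 = 32,860 kg.
Stage dry mass = ε × stage wet mass = 0.112 × 32,860 = 3,680.32 kg.
Burnout mass m_f = stage dry + payload = 3,680.32 + 2,460 = 6,140.32 kg.
Using Δv = v_e ln(m₀/m_f): Δv = v_e · ln(35,320/6,140.32) = 3670.0 × ln(5.752) = 3670.0 × 1.7496 ≈ 6421 m/s.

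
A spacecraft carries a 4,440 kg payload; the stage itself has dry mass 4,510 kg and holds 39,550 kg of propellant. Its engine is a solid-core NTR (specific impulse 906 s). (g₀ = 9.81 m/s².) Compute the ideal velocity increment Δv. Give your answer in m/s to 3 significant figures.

v_e = Isp · g₀ = 906 × 9.81 = 8887.9 m/s.
m₀ = payload + dry + propellant = 4,440 + 4,510 + 39,550 = 48,500 kg.
m_f = payload + dry = 4,440 + 4,510 = 8,950 kg.
Rocket equation: Δv = v_e · ln(m₀/m_f) = 8887.9 × ln(5.419) = 8887.9 × 1.6899 ≈ 15019.7 m/s.

Δv ≈ 15000 m/s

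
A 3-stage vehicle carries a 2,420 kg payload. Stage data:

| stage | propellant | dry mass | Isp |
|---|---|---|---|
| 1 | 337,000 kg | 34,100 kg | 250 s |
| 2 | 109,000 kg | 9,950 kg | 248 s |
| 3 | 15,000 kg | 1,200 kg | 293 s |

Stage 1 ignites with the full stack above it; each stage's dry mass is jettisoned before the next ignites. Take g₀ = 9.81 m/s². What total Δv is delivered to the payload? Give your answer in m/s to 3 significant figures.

Ignition mass of stage 1 = 337,000+34,100 + 109,000+9,950 + 15,000+1,200 + 2,420 = 508,670 kg.
Stage 1: m₀ = 508,670 kg, m_f = 508,670 − 337,000 = 171,670 kg; Δv = 250×9.81×ln(2.963) = 2452.5×1.0862 ≈ 2664 m/s.
Stage 2: m₀ = 137,570 kg, m_f = 137,570 − 109,000 = 28,570 kg; Δv = 248×9.81×ln(4.815) = 2432.9×1.5718 ≈ 3824 m/s.
Stage 3: m₀ = 18,620 kg, m_f = 18,620 − 15,000 = 3,620 kg; Δv = 293×9.81×ln(5.144) = 2874.3×1.6378 ≈ 4707 m/s.
Total Δv = 2664 + 3824 + 4707 = 11195 m/s.

Δv ≈ 11200 m/s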